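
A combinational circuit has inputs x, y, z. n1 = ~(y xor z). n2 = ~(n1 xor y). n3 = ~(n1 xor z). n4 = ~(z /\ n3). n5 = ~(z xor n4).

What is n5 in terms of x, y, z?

~(z xor (~(z /\ (~((~(y xor z)) xor z)))))

n1 = ~(y xor z)
n3 = ~(n1 xor z) = ~((~(y xor z)) xor z)
n4 = ~(z /\ n3) = ~(z /\ (~((~(y xor z)) xor z)))
n5 = ~(z xor n4) = ~(z xor (~(z /\ (~((~(y xor z)) xor z)))))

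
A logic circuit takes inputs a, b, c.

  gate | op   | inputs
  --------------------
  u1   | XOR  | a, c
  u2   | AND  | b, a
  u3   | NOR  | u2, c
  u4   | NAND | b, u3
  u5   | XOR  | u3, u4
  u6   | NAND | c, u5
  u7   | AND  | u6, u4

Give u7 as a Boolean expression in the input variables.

(c NAND (((b AND a) NOR c) XOR (b NAND ((b AND a) NOR c)))) AND (b NAND ((b AND a) NOR c))

u2 = b AND a
u3 = u2 NOR c = (b AND a) NOR c
u4 = b NAND u3 = b NAND ((b AND a) NOR c)
u5 = u3 XOR u4 = ((b AND a) NOR c) XOR (b NAND ((b AND a) NOR c))
u6 = c NAND u5 = c NAND (((b AND a) NOR c) XOR (b NAND ((b AND a) NOR c)))
u7 = u6 AND u4 = (c NAND (((b AND a) NOR c) XOR (b NAND ((b AND a) NOR c)))) AND (b NAND ((b AND a) NOR c))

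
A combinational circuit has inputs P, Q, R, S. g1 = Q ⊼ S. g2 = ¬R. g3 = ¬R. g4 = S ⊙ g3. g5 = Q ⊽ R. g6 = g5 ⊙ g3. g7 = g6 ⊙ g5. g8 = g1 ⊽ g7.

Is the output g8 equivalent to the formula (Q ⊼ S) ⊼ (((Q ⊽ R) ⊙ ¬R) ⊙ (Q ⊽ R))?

g1 = Q ⊼ S
g3 = ¬R
g5 = Q ⊽ R
g6 = g5 ⊙ g3 = (Q ⊽ R) ⊙ ¬R
g7 = g6 ⊙ g5 = ((Q ⊽ R) ⊙ ¬R) ⊙ (Q ⊽ R)
g8 = g1 ⊽ g7 = (Q ⊼ S) ⊽ (((Q ⊽ R) ⊙ ¬R) ⊙ (Q ⊽ R))
At P=0, Q=0, R=1, S=0: circuit gives 0, formula gives 1.

No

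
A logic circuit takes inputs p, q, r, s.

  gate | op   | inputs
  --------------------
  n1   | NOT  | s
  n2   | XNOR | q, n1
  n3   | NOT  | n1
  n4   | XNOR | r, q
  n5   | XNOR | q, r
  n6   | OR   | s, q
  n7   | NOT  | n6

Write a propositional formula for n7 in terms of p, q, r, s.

NOT (s OR q)

n6 = s OR q
n7 = NOT n6 = NOT (s OR q)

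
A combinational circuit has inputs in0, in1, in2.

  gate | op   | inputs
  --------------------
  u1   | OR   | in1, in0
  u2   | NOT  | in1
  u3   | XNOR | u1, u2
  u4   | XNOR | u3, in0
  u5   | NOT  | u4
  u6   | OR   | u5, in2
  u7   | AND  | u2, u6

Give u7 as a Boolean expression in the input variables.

NOT in1 AND (NOT (((in1 OR in0) XNOR NOT in1) XNOR in0) OR in2)

u1 = in1 OR in0
u2 = NOT in1
u3 = u1 XNOR u2 = (in1 OR in0) XNOR NOT in1
u4 = u3 XNOR in0 = ((in1 OR in0) XNOR NOT in1) XNOR in0
u5 = NOT u4 = NOT (((in1 OR in0) XNOR NOT in1) XNOR in0)
u6 = u5 OR in2 = NOT (((in1 OR in0) XNOR NOT in1) XNOR in0) OR in2
u7 = u2 AND u6 = NOT in1 AND (NOT (((in1 OR in0) XNOR NOT in1) XNOR in0) OR in2)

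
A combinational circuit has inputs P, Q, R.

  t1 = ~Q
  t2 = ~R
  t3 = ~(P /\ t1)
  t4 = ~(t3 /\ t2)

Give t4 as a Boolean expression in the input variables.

~((~(P /\ ~Q)) /\ ~R)

t1 = ~Q
t2 = ~R
t3 = ~(P /\ t1) = ~(P /\ ~Q)
t4 = ~(t3 /\ t2) = ~((~(P /\ ~Q)) /\ ~R)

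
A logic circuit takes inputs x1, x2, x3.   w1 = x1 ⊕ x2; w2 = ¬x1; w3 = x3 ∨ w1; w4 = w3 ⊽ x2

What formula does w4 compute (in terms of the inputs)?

(x3 ∨ (x1 ⊕ x2)) ⊽ x2

w1 = x1 ⊕ x2
w3 = x3 ∨ w1 = x3 ∨ (x1 ⊕ x2)
w4 = w3 ⊽ x2 = (x3 ∨ (x1 ⊕ x2)) ⊽ x2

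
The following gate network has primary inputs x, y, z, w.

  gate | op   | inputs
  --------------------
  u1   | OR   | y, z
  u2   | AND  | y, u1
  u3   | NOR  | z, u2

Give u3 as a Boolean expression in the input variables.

u1 = y OR z
u2 = y AND u1 = y AND (y OR z)
u3 = z NOR u2 = z NOR (y AND (y OR z))

z NOR (y AND (y OR z))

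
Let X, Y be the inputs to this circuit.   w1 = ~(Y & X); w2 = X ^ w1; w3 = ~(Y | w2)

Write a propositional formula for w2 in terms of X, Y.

X ^ (~(Y & X))

w1 = ~(Y & X)
w2 = X ^ w1 = X ^ (~(Y & X))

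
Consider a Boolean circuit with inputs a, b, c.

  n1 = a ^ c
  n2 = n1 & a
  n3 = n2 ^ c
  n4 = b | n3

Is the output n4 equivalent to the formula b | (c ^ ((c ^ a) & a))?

n1 = a ^ c
n2 = n1 & a = (a ^ c) & a
n3 = n2 ^ c = ((a ^ c) & a) ^ c
n4 = b | n3 = b | (((a ^ c) & a) ^ c)
At a=0, b=0, c=0: circuit gives 0, formula gives 0.
At a=0, b=0, c=1: circuit gives 1, formula gives 1.
Agrees on all 8 inputs.

Yes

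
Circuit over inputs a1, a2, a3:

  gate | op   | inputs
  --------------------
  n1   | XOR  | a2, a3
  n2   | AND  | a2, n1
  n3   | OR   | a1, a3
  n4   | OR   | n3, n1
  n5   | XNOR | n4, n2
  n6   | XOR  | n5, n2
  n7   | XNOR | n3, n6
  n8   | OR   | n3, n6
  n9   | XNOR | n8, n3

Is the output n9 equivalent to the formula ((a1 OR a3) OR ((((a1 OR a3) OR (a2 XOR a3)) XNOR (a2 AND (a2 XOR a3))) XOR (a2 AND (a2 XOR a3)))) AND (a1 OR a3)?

n1 = a2 XOR a3
n2 = a2 AND n1 = a2 AND (a2 XOR a3)
n3 = a1 OR a3
n4 = n3 OR n1 = (a1 OR a3) OR (a2 XOR a3)
n5 = n4 XNOR n2 = ((a1 OR a3) OR (a2 XOR a3)) XNOR (a2 AND (a2 XOR a3))
n6 = n5 XOR n2 = (((a1 OR a3) OR (a2 XOR a3)) XNOR (a2 AND (a2 XOR a3))) XOR (a2 AND (a2 XOR a3))
n8 = n3 OR n6 = (a1 OR a3) OR ((((a1 OR a3) OR (a2 XOR a3)) XNOR (a2 AND (a2 XOR a3))) XOR (a2 AND (a2 XOR a3)))
n9 = n8 XNOR n3 = ((a1 OR a3) OR ((((a1 OR a3) OR (a2 XOR a3)) XNOR (a2 AND (a2 XOR a3))) XOR (a2 AND (a2 XOR a3)))) XNOR (a1 OR a3)
At a1=0, a2=1, a3=0: circuit gives 1, formula gives 0.

No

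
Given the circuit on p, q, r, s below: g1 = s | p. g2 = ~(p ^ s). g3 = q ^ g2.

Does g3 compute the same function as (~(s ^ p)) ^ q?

Yes

g2 = ~(p ^ s)
g3 = q ^ g2 = q ^ (~(p ^ s))
At p=0, q=0, r=0, s=1: circuit gives 0, formula gives 0.
At p=0, q=0, r=0, s=0: circuit gives 1, formula gives 1.
Agrees on all 16 inputs.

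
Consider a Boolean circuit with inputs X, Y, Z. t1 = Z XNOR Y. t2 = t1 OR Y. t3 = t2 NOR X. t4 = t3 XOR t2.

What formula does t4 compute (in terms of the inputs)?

t1 = Z XNOR Y
t2 = t1 OR Y = (Z XNOR Y) OR Y
t3 = t2 NOR X = ((Z XNOR Y) OR Y) NOR X
t4 = t3 XOR t2 = (((Z XNOR Y) OR Y) NOR X) XOR ((Z XNOR Y) OR Y)

(((Z XNOR Y) OR Y) NOR X) XOR ((Z XNOR Y) OR Y)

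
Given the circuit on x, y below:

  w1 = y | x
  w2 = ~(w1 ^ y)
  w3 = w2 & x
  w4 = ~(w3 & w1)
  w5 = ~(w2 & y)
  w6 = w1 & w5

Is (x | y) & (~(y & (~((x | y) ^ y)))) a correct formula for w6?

w1 = y | x
w2 = ~(w1 ^ y) = ~((y | x) ^ y)
w5 = ~(w2 & y) = ~((~((y | x) ^ y)) & y)
w6 = w1 & w5 = (y | x) & (~((~((y | x) ^ y)) & y))
At x=0, y=0: circuit gives 0, formula gives 0.
At x=1, y=0: circuit gives 1, formula gives 1.
Agrees on all 4 inputs.

Yes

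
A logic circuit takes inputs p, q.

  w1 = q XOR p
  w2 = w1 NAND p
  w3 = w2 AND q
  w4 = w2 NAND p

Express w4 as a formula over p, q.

((q XOR p) NAND p) NAND p

w1 = q XOR p
w2 = w1 NAND p = (q XOR p) NAND p
w4 = w2 NAND p = ((q XOR p) NAND p) NAND p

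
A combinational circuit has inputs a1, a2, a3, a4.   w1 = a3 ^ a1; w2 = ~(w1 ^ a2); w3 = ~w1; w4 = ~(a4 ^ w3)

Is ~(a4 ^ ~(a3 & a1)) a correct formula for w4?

w1 = a3 ^ a1
w3 = ~w1 = ~(a3 ^ a1)
w4 = ~(a4 ^ w3) = ~(a4 ^ ~(a3 ^ a1))
At a1=0, a2=0, a3=1, a4=0: circuit gives 1, formula gives 0.

No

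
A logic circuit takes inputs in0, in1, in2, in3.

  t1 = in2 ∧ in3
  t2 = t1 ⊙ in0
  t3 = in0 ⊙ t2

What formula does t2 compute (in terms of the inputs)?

(in2 ∧ in3) ⊙ in0

t1 = in2 ∧ in3
t2 = t1 ⊙ in0 = (in2 ∧ in3) ⊙ in0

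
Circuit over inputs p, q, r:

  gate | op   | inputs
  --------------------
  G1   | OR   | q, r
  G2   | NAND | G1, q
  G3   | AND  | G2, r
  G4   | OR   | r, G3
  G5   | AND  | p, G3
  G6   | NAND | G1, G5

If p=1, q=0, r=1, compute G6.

G1 = 0 OR 1 = 1
G2 = 1 NAND 0 = 1
G3 = 1 AND 1 = 1
G5 = 1 AND 1 = 1
G6 = 1 NAND 1 = 0

0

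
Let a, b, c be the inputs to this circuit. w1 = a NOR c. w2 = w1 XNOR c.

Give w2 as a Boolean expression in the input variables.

w1 = a NOR c
w2 = w1 XNOR c = (a NOR c) XNOR c

(a NOR c) XNOR c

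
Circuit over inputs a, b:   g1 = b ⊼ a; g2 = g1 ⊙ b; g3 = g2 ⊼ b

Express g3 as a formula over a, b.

((b ⊼ a) ⊙ b) ⊼ b

g1 = b ⊼ a
g2 = g1 ⊙ b = (b ⊼ a) ⊙ b
g3 = g2 ⊼ b = ((b ⊼ a) ⊙ b) ⊼ b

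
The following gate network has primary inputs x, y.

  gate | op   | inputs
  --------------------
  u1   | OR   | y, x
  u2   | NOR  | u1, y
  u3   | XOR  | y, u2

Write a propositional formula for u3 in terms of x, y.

u1 = y OR x
u2 = u1 NOR y = (y OR x) NOR y
u3 = y XOR u2 = y XOR ((y OR x) NOR y)

y XOR ((y OR x) NOR y)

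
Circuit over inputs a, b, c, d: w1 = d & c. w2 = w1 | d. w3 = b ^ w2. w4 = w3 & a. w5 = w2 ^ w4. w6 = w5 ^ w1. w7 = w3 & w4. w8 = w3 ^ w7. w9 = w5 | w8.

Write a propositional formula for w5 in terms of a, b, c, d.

((d & c) | d) ^ ((b ^ ((d & c) | d)) & a)

w1 = d & c
w2 = w1 | d = (d & c) | d
w3 = b ^ w2 = b ^ ((d & c) | d)
w4 = w3 & a = (b ^ ((d & c) | d)) & a
w5 = w2 ^ w4 = ((d & c) | d) ^ ((b ^ ((d & c) | d)) & a)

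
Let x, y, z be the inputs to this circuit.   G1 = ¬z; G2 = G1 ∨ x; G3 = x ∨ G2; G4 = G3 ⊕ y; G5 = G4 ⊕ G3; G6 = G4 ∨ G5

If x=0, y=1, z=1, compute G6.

1

G1 = ¬1 = 0
G2 = 0 ∨ 0 = 0
G3 = 0 ∨ 0 = 0
G4 = 0 ⊕ 1 = 1
G5 = 1 ⊕ 0 = 1
G6 = 1 ∨ 1 = 1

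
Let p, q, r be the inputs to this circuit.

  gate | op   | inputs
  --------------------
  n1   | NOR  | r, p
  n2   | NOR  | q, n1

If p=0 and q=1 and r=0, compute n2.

0

n1 = 0 NOR 0 = 1
n2 = 1 NOR 1 = 0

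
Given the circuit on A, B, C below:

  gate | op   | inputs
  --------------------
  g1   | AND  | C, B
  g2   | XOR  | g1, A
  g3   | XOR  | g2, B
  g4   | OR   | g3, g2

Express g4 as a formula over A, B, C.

g1 = C AND B
g2 = g1 XOR A = (C AND B) XOR A
g3 = g2 XOR B = ((C AND B) XOR A) XOR B
g4 = g3 OR g2 = (((C AND B) XOR A) XOR B) OR ((C AND B) XOR A)

(((C AND B) XOR A) XOR B) OR ((C AND B) XOR A)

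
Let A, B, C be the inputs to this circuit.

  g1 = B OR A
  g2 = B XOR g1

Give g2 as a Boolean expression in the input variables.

B XOR (B OR A)

g1 = B OR A
g2 = B XOR g1 = B XOR (B OR A)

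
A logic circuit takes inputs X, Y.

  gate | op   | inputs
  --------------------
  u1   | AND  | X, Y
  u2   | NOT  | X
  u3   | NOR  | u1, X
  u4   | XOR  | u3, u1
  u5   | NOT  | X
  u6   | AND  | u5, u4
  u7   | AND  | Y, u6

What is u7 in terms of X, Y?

u1 = X AND Y
u3 = u1 NOR X = (X AND Y) NOR X
u4 = u3 XOR u1 = ((X AND Y) NOR X) XOR (X AND Y)
u5 = NOT X
u6 = u5 AND u4 = NOT X AND (((X AND Y) NOR X) XOR (X AND Y))
u7 = Y AND u6 = Y AND (NOT X AND (((X AND Y) NOR X) XOR (X AND Y)))

Y AND (NOT X AND (((X AND Y) NOR X) XOR (X AND Y)))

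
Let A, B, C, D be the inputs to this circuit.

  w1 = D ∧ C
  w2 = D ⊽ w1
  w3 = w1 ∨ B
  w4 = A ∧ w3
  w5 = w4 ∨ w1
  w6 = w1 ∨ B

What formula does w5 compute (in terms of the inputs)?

(A ∧ ((D ∧ C) ∨ B)) ∨ (D ∧ C)

w1 = D ∧ C
w3 = w1 ∨ B = (D ∧ C) ∨ B
w4 = A ∧ w3 = A ∧ ((D ∧ C) ∨ B)
w5 = w4 ∨ w1 = (A ∧ ((D ∧ C) ∨ B)) ∨ (D ∧ C)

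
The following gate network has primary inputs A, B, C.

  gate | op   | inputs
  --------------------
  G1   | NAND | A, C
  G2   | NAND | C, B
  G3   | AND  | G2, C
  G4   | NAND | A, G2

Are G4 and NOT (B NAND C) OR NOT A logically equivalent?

Yes

G2 = C NAND B
G4 = A NAND G2 = A NAND (C NAND B)
At A=1, B=0, C=0: circuit gives 0, formula gives 0.
At A=0, B=0, C=0: circuit gives 1, formula gives 1.
Agrees on all 8 inputs.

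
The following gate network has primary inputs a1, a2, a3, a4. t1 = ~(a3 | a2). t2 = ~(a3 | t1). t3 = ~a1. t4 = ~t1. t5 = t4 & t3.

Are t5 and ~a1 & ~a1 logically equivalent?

t1 = ~(a3 | a2)
t3 = ~a1
t4 = ~t1 = ~(~(a3 | a2))
t5 = t4 & t3 = ~(~(a3 | a2)) & ~a1
At a1=0, a2=0, a3=0, a4=0: circuit gives 0, formula gives 1.

No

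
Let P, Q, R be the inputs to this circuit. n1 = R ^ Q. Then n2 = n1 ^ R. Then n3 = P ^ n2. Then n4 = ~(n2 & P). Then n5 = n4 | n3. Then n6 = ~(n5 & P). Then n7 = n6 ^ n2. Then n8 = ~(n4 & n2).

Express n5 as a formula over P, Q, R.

(~(((R ^ Q) ^ R) & P)) | (P ^ ((R ^ Q) ^ R))

n1 = R ^ Q
n2 = n1 ^ R = (R ^ Q) ^ R
n3 = P ^ n2 = P ^ ((R ^ Q) ^ R)
n4 = ~(n2 & P) = ~(((R ^ Q) ^ R) & P)
n5 = n4 | n3 = (~(((R ^ Q) ^ R) & P)) | (P ^ ((R ^ Q) ^ R))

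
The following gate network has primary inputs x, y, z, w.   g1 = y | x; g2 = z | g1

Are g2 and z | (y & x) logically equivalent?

No

g1 = y | x
g2 = z | g1 = z | (y | x)
At x=0, y=1, z=0, w=0: circuit gives 1, formula gives 0.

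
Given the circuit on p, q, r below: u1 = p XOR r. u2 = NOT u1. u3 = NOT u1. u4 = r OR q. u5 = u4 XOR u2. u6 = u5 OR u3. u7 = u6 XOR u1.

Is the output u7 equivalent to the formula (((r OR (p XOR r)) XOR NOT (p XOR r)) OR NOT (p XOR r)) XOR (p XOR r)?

u1 = p XOR r
u2 = NOT u1 = NOT (p XOR r)
u3 = NOT u1 = NOT (p XOR r)
u4 = r OR q
u5 = u4 XOR u2 = (r OR q) XOR NOT (p XOR r)
u6 = u5 OR u3 = ((r OR q) XOR NOT (p XOR r)) OR NOT (p XOR r)
u7 = u6 XOR u1 = (((r OR q) XOR NOT (p XOR r)) OR NOT (p XOR r)) XOR (p XOR r)
At p=1, q=0, r=0: circuit gives 1, formula gives 0.

No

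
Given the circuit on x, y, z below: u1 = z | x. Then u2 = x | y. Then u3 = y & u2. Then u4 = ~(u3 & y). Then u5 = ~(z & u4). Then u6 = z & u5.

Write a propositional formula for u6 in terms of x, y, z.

z & (~(z & (~((y & (x | y)) & y))))

u2 = x | y
u3 = y & u2 = y & (x | y)
u4 = ~(u3 & y) = ~((y & (x | y)) & y)
u5 = ~(z & u4) = ~(z & (~((y & (x | y)) & y)))
u6 = z & u5 = z & (~(z & (~((y & (x | y)) & y))))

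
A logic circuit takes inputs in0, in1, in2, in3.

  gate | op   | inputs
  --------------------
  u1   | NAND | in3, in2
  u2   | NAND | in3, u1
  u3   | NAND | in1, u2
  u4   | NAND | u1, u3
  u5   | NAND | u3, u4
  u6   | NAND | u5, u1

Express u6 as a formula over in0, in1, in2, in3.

u1 = in3 NAND in2
u2 = in3 NAND u1 = in3 NAND (in3 NAND in2)
u3 = in1 NAND u2 = in1 NAND (in3 NAND (in3 NAND in2))
u4 = u1 NAND u3 = (in3 NAND in2) NAND (in1 NAND (in3 NAND (in3 NAND in2)))
u5 = u3 NAND u4 = (in1 NAND (in3 NAND (in3 NAND in2))) NAND ((in3 NAND in2) NAND (in1 NAND (in3 NAND (in3 NAND in2))))
u6 = u5 NAND u1 = ((in1 NAND (in3 NAND (in3 NAND in2))) NAND ((in3 NAND in2) NAND (in1 NAND (in3 NAND (in3 NAND in2))))) NAND (in3 NAND in2)

((in1 NAND (in3 NAND (in3 NAND in2))) NAND ((in3 NAND in2) NAND (in1 NAND (in3 NAND (in3 NAND in2))))) NAND (in3 NAND in2)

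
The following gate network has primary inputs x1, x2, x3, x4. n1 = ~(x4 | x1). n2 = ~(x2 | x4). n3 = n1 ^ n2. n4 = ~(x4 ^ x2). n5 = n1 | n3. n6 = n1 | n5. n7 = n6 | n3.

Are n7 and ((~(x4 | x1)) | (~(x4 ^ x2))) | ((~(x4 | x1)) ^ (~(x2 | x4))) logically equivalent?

No

n1 = ~(x4 | x1)
n2 = ~(x2 | x4)
n3 = n1 ^ n2 = (~(x4 | x1)) ^ (~(x2 | x4))
n5 = n1 | n3 = (~(x4 | x1)) | ((~(x4 | x1)) ^ (~(x2 | x4)))
n6 = n1 | n5 = (~(x4 | x1)) | ((~(x4 | x1)) | ((~(x4 | x1)) ^ (~(x2 | x4))))
n7 = n6 | n3 = ((~(x4 | x1)) | ((~(x4 | x1)) | ((~(x4 | x1)) ^ (~(x2 | x4))))) | ((~(x4 | x1)) ^ (~(x2 | x4)))
At x1=0, x2=1, x3=0, x4=1: circuit gives 0, formula gives 1.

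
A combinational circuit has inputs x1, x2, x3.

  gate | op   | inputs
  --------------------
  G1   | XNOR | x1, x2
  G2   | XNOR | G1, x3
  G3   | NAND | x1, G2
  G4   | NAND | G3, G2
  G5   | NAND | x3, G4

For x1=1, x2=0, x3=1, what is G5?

G1 = 1 XNOR 0 = 0
G2 = 0 XNOR 1 = 0
G3 = 1 NAND 0 = 1
G4 = 1 NAND 0 = 1
G5 = 1 NAND 1 = 0

0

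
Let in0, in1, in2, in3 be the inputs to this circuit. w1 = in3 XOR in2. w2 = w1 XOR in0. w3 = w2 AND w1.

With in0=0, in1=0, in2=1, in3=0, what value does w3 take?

w1 = 0 XOR 1 = 1
w2 = 1 XOR 0 = 1
w3 = 1 AND 1 = 1

1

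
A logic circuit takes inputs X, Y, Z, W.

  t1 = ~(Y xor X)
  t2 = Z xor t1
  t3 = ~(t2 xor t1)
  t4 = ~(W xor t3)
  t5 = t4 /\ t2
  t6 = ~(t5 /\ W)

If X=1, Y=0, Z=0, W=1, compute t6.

1

t1 = ~(0 xor 1) = 0
t2 = 0 xor 0 = 0
t3 = ~(0 xor 0) = 1
t4 = ~(1 xor 1) = 1
t5 = 1 /\ 0 = 0
t6 = ~(0 /\ 1) = 1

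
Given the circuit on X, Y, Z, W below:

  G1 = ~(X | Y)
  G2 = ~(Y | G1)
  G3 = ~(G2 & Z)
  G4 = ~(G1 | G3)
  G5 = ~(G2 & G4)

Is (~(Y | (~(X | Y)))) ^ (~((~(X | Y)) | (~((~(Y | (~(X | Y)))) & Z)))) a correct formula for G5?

G1 = ~(X | Y)
G2 = ~(Y | G1) = ~(Y | (~(X | Y)))
G3 = ~(G2 & Z) = ~((~(Y | (~(X | Y)))) & Z)
G4 = ~(G1 | G3) = ~((~(X | Y)) | (~((~(Y | (~(X | Y)))) & Z)))
G5 = ~(G2 & G4) = ~((~(Y | (~(X | Y)))) & (~((~(X | Y)) | (~((~(Y | (~(X | Y)))) & Z)))))
At X=0, Y=0, Z=0, W=0: circuit gives 1, formula gives 0.

No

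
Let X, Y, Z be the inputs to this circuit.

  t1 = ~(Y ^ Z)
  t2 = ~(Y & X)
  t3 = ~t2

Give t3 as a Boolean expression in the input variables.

t2 = ~(Y & X)
t3 = ~t2 = ~(~(Y & X))

~(~(Y & X))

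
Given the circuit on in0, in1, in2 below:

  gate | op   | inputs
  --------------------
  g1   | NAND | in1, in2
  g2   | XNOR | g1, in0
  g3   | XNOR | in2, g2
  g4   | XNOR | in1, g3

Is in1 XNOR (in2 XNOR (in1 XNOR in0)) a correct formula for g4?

g1 = in1 NAND in2
g2 = g1 XNOR in0 = (in1 NAND in2) XNOR in0
g3 = in2 XNOR g2 = in2 XNOR ((in1 NAND in2) XNOR in0)
g4 = in1 XNOR g3 = in1 XNOR (in2 XNOR ((in1 NAND in2) XNOR in0))
At in0=0, in1=0, in2=0: circuit gives 0, formula gives 1.

No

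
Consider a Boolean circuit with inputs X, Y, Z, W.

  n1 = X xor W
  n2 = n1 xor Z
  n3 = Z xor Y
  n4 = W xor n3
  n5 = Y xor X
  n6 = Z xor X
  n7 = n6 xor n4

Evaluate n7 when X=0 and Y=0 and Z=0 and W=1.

1

n3 = 0 xor 0 = 0
n4 = 1 xor 0 = 1
n6 = 0 xor 0 = 0
n7 = 0 xor 1 = 1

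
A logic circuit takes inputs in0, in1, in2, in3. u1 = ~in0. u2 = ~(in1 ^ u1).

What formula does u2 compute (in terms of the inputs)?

u1 = ~in0
u2 = ~(in1 ^ u1) = ~(in1 ^ ~in0)

~(in1 ^ ~in0)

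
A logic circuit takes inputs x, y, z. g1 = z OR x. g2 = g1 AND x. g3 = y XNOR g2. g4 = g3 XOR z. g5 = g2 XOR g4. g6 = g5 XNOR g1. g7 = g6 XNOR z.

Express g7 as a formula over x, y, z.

((((z OR x) AND x) XOR ((y XNOR ((z OR x) AND x)) XOR z)) XNOR (z OR x)) XNOR z

g1 = z OR x
g2 = g1 AND x = (z OR x) AND x
g3 = y XNOR g2 = y XNOR ((z OR x) AND x)
g4 = g3 XOR z = (y XNOR ((z OR x) AND x)) XOR z
g5 = g2 XOR g4 = ((z OR x) AND x) XOR ((y XNOR ((z OR x) AND x)) XOR z)
g6 = g5 XNOR g1 = (((z OR x) AND x) XOR ((y XNOR ((z OR x) AND x)) XOR z)) XNOR (z OR x)
g7 = g6 XNOR z = ((((z OR x) AND x) XOR ((y XNOR ((z OR x) AND x)) XOR z)) XNOR (z OR x)) XNOR z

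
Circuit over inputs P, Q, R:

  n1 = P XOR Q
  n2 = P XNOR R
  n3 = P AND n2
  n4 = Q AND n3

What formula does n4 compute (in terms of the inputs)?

Q AND (P AND (P XNOR R))

n2 = P XNOR R
n3 = P AND n2 = P AND (P XNOR R)
n4 = Q AND n3 = Q AND (P AND (P XNOR R))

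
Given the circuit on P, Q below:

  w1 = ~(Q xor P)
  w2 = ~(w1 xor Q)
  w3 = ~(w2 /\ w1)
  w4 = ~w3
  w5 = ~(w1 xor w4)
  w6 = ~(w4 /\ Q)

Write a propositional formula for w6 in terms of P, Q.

~(~(~((~((~(Q xor P)) xor Q)) /\ (~(Q xor P)))) /\ Q)

w1 = ~(Q xor P)
w2 = ~(w1 xor Q) = ~((~(Q xor P)) xor Q)
w3 = ~(w2 /\ w1) = ~((~((~(Q xor P)) xor Q)) /\ (~(Q xor P)))
w4 = ~w3 = ~(~((~((~(Q xor P)) xor Q)) /\ (~(Q xor P))))
w6 = ~(w4 /\ Q) = ~(~(~((~((~(Q xor P)) xor Q)) /\ (~(Q xor P)))) /\ Q)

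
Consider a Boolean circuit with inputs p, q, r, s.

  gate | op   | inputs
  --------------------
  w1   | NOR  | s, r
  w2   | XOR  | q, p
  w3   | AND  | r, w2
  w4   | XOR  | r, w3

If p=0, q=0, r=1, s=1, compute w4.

w2 = 0 XOR 0 = 0
w3 = 1 AND 0 = 0
w4 = 1 XOR 0 = 1

1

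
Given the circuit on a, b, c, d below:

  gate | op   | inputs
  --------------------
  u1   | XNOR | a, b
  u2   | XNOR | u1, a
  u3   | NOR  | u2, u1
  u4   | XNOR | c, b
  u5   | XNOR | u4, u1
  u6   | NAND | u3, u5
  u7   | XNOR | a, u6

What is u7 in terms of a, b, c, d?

u1 = a XNOR b
u2 = u1 XNOR a = (a XNOR b) XNOR a
u3 = u2 NOR u1 = ((a XNOR b) XNOR a) NOR (a XNOR b)
u4 = c XNOR b
u5 = u4 XNOR u1 = (c XNOR b) XNOR (a XNOR b)
u6 = u3 NAND u5 = (((a XNOR b) XNOR a) NOR (a XNOR b)) NAND ((c XNOR b) XNOR (a XNOR b))
u7 = a XNOR u6 = a XNOR ((((a XNOR b) XNOR a) NOR (a XNOR b)) NAND ((c XNOR b) XNOR (a XNOR b)))

a XNOR ((((a XNOR b) XNOR a) NOR (a XNOR b)) NAND ((c XNOR b) XNOR (a XNOR b)))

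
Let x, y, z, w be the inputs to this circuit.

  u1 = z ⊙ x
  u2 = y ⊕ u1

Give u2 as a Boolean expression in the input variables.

u1 = z ⊙ x
u2 = y ⊕ u1 = y ⊕ (z ⊙ x)

y ⊕ (z ⊙ x)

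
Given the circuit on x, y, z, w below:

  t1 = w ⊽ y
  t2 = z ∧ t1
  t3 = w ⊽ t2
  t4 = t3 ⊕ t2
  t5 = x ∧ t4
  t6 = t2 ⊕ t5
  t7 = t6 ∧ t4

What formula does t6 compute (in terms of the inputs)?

(z ∧ (w ⊽ y)) ⊕ (x ∧ ((w ⊽ (z ∧ (w ⊽ y))) ⊕ (z ∧ (w ⊽ y))))

t1 = w ⊽ y
t2 = z ∧ t1 = z ∧ (w ⊽ y)
t3 = w ⊽ t2 = w ⊽ (z ∧ (w ⊽ y))
t4 = t3 ⊕ t2 = (w ⊽ (z ∧ (w ⊽ y))) ⊕ (z ∧ (w ⊽ y))
t5 = x ∧ t4 = x ∧ ((w ⊽ (z ∧ (w ⊽ y))) ⊕ (z ∧ (w ⊽ y)))
t6 = t2 ⊕ t5 = (z ∧ (w ⊽ y)) ⊕ (x ∧ ((w ⊽ (z ∧ (w ⊽ y))) ⊕ (z ∧ (w ⊽ y))))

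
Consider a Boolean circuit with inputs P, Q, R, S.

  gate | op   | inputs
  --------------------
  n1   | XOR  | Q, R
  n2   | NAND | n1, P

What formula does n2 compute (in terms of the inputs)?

(Q XOR R) NAND P

n1 = Q XOR R
n2 = n1 NAND P = (Q XOR R) NAND P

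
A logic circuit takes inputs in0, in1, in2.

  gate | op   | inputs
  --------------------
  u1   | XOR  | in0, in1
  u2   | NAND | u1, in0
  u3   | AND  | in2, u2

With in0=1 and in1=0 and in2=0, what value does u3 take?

u1 = 1 XOR 0 = 1
u2 = 1 NAND 1 = 0
u3 = 0 AND 0 = 0

0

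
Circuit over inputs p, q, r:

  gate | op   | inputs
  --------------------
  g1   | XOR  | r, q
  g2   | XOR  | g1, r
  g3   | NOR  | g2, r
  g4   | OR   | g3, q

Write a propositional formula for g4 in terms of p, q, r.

g1 = r XOR q
g2 = g1 XOR r = (r XOR q) XOR r
g3 = g2 NOR r = ((r XOR q) XOR r) NOR r
g4 = g3 OR q = (((r XOR q) XOR r) NOR r) OR q

(((r XOR q) XOR r) NOR r) OR q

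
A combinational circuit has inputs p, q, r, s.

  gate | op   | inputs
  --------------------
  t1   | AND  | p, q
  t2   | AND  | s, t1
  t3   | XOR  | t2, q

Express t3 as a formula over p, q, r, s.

t1 = p AND q
t2 = s AND t1 = s AND (p AND q)
t3 = t2 XOR q = (s AND (p AND q)) XOR q

(s AND (p AND q)) XOR q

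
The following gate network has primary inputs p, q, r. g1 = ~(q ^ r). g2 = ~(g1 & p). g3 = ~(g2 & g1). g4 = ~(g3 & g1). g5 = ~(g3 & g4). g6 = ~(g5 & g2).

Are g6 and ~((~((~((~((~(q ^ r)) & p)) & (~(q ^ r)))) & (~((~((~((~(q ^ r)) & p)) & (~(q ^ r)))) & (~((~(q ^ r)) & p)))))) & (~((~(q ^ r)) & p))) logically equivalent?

g1 = ~(q ^ r)
g2 = ~(g1 & p) = ~((~(q ^ r)) & p)
g3 = ~(g2 & g1) = ~((~((~(q ^ r)) & p)) & (~(q ^ r)))
g4 = ~(g3 & g1) = ~((~((~((~(q ^ r)) & p)) & (~(q ^ r)))) & (~(q ^ r)))
g5 = ~(g3 & g4) = ~((~((~((~(q ^ r)) & p)) & (~(q ^ r)))) & (~((~((~((~(q ^ r)) & p)) & (~(q ^ r)))) & (~(q ^ r)))))
g6 = ~(g5 & g2) = ~((~((~((~((~(q ^ r)) & p)) & (~(q ^ r)))) & (~((~((~((~(q ^ r)) & p)) & (~(q ^ r)))) & (~(q ^ r)))))) & (~((~(q ^ r)) & p)))
At p=0, q=0, r=1: circuit gives 1, formula gives 0.

No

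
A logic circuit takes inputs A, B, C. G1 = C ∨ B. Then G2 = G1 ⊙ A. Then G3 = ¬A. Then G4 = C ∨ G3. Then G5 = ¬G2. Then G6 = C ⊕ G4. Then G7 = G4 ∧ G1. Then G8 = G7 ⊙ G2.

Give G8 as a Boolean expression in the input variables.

((C ∨ ¬A) ∧ (C ∨ B)) ⊙ ((C ∨ B) ⊙ A)

G1 = C ∨ B
G2 = G1 ⊙ A = (C ∨ B) ⊙ A
G3 = ¬A
G4 = C ∨ G3 = C ∨ ¬A
G7 = G4 ∧ G1 = (C ∨ ¬A) ∧ (C ∨ B)
G8 = G7 ⊙ G2 = ((C ∨ ¬A) ∧ (C ∨ B)) ⊙ ((C ∨ B) ⊙ A)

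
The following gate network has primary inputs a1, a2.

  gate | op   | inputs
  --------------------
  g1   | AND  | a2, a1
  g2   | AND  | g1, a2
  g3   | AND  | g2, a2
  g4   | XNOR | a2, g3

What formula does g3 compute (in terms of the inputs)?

g1 = a2 AND a1
g2 = g1 AND a2 = (a2 AND a1) AND a2
g3 = g2 AND a2 = ((a2 AND a1) AND a2) AND a2

((a2 AND a1) AND a2) AND a2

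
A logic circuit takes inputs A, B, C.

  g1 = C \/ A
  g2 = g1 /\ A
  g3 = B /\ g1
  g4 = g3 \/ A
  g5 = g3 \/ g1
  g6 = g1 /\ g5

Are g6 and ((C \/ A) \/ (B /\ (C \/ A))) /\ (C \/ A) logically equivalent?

g1 = C \/ A
g3 = B /\ g1 = B /\ (C \/ A)
g5 = g3 \/ g1 = (B /\ (C \/ A)) \/ (C \/ A)
g6 = g1 /\ g5 = (C \/ A) /\ ((B /\ (C \/ A)) \/ (C \/ A))
At A=0, B=0, C=0: circuit gives 0, formula gives 0.
At A=0, B=0, C=1: circuit gives 1, formula gives 1.
Agrees on all 8 inputs.

Yes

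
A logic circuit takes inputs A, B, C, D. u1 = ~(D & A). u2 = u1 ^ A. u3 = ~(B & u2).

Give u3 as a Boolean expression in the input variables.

u1 = ~(D & A)
u2 = u1 ^ A = (~(D & A)) ^ A
u3 = ~(B & u2) = ~(B & ((~(D & A)) ^ A))

~(B & ((~(D & A)) ^ A))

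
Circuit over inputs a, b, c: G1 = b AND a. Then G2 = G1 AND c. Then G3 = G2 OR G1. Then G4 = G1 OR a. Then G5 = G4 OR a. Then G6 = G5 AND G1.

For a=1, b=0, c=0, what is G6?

0

G1 = 0 AND 1 = 0
G4 = 0 OR 1 = 1
G5 = 1 OR 1 = 1
G6 = 1 AND 0 = 0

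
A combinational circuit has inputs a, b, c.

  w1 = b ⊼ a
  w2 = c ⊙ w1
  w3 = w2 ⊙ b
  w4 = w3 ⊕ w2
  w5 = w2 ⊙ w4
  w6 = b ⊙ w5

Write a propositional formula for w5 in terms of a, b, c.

w1 = b ⊼ a
w2 = c ⊙ w1 = c ⊙ (b ⊼ a)
w3 = w2 ⊙ b = (c ⊙ (b ⊼ a)) ⊙ b
w4 = w3 ⊕ w2 = ((c ⊙ (b ⊼ a)) ⊙ b) ⊕ (c ⊙ (b ⊼ a))
w5 = w2 ⊙ w4 = (c ⊙ (b ⊼ a)) ⊙ (((c ⊙ (b ⊼ a)) ⊙ b) ⊕ (c ⊙ (b ⊼ a)))

(c ⊙ (b ⊼ a)) ⊙ (((c ⊙ (b ⊼ a)) ⊙ b) ⊕ (c ⊙ (b ⊼ a)))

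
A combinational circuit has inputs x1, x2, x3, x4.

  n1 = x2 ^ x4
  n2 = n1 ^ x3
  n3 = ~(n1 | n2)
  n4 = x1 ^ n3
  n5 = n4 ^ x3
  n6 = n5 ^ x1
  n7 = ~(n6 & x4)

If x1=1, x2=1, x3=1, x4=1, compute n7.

0

n1 = 1 ^ 1 = 0
n2 = 0 ^ 1 = 1
n3 = ~(0 | 1) = 0
n4 = 1 ^ 0 = 1
n5 = 1 ^ 1 = 0
n6 = 0 ^ 1 = 1
n7 = ~(1 & 1) = 0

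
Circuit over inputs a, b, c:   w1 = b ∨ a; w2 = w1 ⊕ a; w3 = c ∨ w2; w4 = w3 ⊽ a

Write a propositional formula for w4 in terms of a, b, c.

(c ∨ ((b ∨ a) ⊕ a)) ⊽ a

w1 = b ∨ a
w2 = w1 ⊕ a = (b ∨ a) ⊕ a
w3 = c ∨ w2 = c ∨ ((b ∨ a) ⊕ a)
w4 = w3 ⊽ a = (c ∨ ((b ∨ a) ⊕ a)) ⊽ a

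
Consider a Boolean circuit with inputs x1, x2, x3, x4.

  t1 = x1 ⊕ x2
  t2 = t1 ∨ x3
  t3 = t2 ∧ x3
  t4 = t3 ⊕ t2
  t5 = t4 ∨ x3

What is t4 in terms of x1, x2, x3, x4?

t1 = x1 ⊕ x2
t2 = t1 ∨ x3 = (x1 ⊕ x2) ∨ x3
t3 = t2 ∧ x3 = ((x1 ⊕ x2) ∨ x3) ∧ x3
t4 = t3 ⊕ t2 = (((x1 ⊕ x2) ∨ x3) ∧ x3) ⊕ ((x1 ⊕ x2) ∨ x3)

(((x1 ⊕ x2) ∨ x3) ∧ x3) ⊕ ((x1 ⊕ x2) ∨ x3)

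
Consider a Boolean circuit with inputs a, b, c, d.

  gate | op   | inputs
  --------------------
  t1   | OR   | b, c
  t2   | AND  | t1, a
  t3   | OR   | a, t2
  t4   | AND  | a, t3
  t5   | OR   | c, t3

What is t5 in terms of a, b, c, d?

c OR (a OR ((b OR c) AND a))

t1 = b OR c
t2 = t1 AND a = (b OR c) AND a
t3 = a OR t2 = a OR ((b OR c) AND a)
t5 = c OR t3 = c OR (a OR ((b OR c) AND a))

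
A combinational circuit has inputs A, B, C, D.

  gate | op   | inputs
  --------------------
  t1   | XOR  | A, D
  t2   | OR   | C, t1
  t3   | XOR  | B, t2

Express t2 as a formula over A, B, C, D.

C OR (A XOR D)

t1 = A XOR D
t2 = C OR t1 = C OR (A XOR D)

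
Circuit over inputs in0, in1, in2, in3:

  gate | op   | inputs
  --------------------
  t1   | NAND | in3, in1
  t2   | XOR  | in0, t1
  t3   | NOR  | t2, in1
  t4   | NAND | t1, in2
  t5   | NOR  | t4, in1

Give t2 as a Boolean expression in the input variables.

t1 = in3 NAND in1
t2 = in0 XOR t1 = in0 XOR (in3 NAND in1)

in0 XOR (in3 NAND in1)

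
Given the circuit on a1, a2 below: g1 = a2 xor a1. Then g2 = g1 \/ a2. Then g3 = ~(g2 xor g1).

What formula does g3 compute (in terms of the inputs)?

g1 = a2 xor a1
g2 = g1 \/ a2 = (a2 xor a1) \/ a2
g3 = ~(g2 xor g1) = ~(((a2 xor a1) \/ a2) xor (a2 xor a1))

~(((a2 xor a1) \/ a2) xor (a2 xor a1))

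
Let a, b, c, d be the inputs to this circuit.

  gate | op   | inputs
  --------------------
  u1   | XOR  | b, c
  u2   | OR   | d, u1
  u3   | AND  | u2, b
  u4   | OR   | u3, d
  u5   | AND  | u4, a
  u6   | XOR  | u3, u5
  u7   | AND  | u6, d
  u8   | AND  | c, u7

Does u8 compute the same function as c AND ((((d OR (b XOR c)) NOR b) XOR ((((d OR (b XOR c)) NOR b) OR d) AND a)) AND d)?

No

u1 = b XOR c
u2 = d OR u1 = d OR (b XOR c)
u3 = u2 AND b = (d OR (b XOR c)) AND b
u4 = u3 OR d = ((d OR (b XOR c)) AND b) OR d
u5 = u4 AND a = (((d OR (b XOR c)) AND b) OR d) AND a
u6 = u3 XOR u5 = ((d OR (b XOR c)) AND b) XOR ((((d OR (b XOR c)) AND b) OR d) AND a)
u7 = u6 AND d = (((d OR (b XOR c)) AND b) XOR ((((d OR (b XOR c)) AND b) OR d) AND a)) AND d
u8 = c AND u7 = c AND ((((d OR (b XOR c)) AND b) XOR ((((d OR (b XOR c)) AND b) OR d) AND a)) AND d)
At a=0, b=1, c=1, d=1: circuit gives 1, formula gives 0.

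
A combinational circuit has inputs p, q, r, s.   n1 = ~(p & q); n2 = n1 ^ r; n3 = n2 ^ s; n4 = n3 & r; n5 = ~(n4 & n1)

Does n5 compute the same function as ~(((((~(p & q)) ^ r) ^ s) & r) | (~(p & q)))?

No

n1 = ~(p & q)
n2 = n1 ^ r = (~(p & q)) ^ r
n3 = n2 ^ s = ((~(p & q)) ^ r) ^ s
n4 = n3 & r = (((~(p & q)) ^ r) ^ s) & r
n5 = ~(n4 & n1) = ~(((((~(p & q)) ^ r) ^ s) & r) & (~(p & q)))
At p=0, q=0, r=0, s=0: circuit gives 1, formula gives 0.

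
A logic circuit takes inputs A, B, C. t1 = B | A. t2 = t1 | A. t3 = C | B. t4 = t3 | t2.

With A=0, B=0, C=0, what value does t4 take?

0

t1 = 0 | 0 = 0
t2 = 0 | 0 = 0
t3 = 0 | 0 = 0
t4 = 0 | 0 = 0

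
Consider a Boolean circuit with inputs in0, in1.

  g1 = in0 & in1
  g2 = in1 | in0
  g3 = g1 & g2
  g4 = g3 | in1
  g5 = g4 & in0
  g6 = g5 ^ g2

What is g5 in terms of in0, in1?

(((in0 & in1) & (in1 | in0)) | in1) & in0

g1 = in0 & in1
g2 = in1 | in0
g3 = g1 & g2 = (in0 & in1) & (in1 | in0)
g4 = g3 | in1 = ((in0 & in1) & (in1 | in0)) | in1
g5 = g4 & in0 = (((in0 & in1) & (in1 | in0)) | in1) & in0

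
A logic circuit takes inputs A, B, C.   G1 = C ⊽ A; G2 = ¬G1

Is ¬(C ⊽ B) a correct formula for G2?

G1 = C ⊽ A
G2 = ¬G1 = ¬(C ⊽ A)
At A=0, B=1, C=0: circuit gives 0, formula gives 1.

No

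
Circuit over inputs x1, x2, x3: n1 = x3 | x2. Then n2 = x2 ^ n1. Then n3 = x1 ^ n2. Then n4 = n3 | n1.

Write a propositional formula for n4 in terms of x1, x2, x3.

(x1 ^ (x2 ^ (x3 | x2))) | (x3 | x2)

n1 = x3 | x2
n2 = x2 ^ n1 = x2 ^ (x3 | x2)
n3 = x1 ^ n2 = x1 ^ (x2 ^ (x3 | x2))
n4 = n3 | n1 = (x1 ^ (x2 ^ (x3 | x2))) | (x3 | x2)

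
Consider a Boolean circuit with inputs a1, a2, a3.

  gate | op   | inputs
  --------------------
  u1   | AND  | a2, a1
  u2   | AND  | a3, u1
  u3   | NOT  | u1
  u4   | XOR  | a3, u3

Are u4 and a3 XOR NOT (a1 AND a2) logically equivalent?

Yes

u1 = a2 AND a1
u3 = NOT u1 = NOT (a2 AND a1)
u4 = a3 XOR u3 = a3 XOR NOT (a2 AND a1)
At a1=0, a2=0, a3=1: circuit gives 0, formula gives 0.
At a1=0, a2=0, a3=0: circuit gives 1, formula gives 1.
Agrees on all 8 inputs.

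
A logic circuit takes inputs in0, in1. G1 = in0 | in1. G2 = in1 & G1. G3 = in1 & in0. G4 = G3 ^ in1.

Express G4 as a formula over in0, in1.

G3 = in1 & in0
G4 = G3 ^ in1 = (in1 & in0) ^ in1

(in1 & in0) ^ in1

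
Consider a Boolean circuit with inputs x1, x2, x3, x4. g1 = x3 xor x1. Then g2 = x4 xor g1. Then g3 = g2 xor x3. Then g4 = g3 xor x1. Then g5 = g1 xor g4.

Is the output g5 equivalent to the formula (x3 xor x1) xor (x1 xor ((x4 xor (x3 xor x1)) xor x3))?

g1 = x3 xor x1
g2 = x4 xor g1 = x4 xor (x3 xor x1)
g3 = g2 xor x3 = (x4 xor (x3 xor x1)) xor x3
g4 = g3 xor x1 = ((x4 xor (x3 xor x1)) xor x3) xor x1
g5 = g1 xor g4 = (x3 xor x1) xor (((x4 xor (x3 xor x1)) xor x3) xor x1)
At x1=0, x2=0, x3=0, x4=0: circuit gives 0, formula gives 0.
At x1=0, x2=0, x3=0, x4=1: circuit gives 1, formula gives 1.
Agrees on all 16 inputs.

Yes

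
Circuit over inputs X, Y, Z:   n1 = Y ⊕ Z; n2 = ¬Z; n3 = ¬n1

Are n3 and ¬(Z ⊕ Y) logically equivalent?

Yes

n1 = Y ⊕ Z
n3 = ¬n1 = ¬(Y ⊕ Z)
At X=0, Y=0, Z=1: circuit gives 0, formula gives 0.
At X=0, Y=0, Z=0: circuit gives 1, formula gives 1.
Agrees on all 8 inputs.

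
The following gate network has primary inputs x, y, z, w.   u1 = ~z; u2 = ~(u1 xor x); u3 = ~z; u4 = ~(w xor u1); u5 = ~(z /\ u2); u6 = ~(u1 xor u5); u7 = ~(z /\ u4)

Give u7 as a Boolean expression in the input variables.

u1 = ~z
u4 = ~(w xor u1) = ~(w xor ~z)
u7 = ~(z /\ u4) = ~(z /\ (~(w xor ~z)))

~(z /\ (~(w xor ~z)))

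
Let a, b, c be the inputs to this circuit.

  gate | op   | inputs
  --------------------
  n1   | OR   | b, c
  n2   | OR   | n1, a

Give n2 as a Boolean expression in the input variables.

n1 = b OR c
n2 = n1 OR a = (b OR c) OR a

(b OR c) OR a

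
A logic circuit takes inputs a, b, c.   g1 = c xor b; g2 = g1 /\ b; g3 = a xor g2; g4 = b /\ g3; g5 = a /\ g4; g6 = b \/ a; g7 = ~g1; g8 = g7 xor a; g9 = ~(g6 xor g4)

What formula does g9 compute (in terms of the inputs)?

g1 = c xor b
g2 = g1 /\ b = (c xor b) /\ b
g3 = a xor g2 = a xor ((c xor b) /\ b)
g4 = b /\ g3 = b /\ (a xor ((c xor b) /\ b))
g6 = b \/ a
g9 = ~(g6 xor g4) = ~((b \/ a) xor (b /\ (a xor ((c xor b) /\ b))))

~((b \/ a) xor (b /\ (a xor ((c xor b) /\ b))))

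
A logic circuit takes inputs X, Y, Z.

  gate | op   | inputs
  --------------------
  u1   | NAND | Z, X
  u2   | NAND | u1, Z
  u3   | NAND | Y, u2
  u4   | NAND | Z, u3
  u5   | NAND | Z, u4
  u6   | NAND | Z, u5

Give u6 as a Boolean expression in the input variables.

Z NAND (Z NAND (Z NAND (Y NAND ((Z NAND X) NAND Z))))

u1 = Z NAND X
u2 = u1 NAND Z = (Z NAND X) NAND Z
u3 = Y NAND u2 = Y NAND ((Z NAND X) NAND Z)
u4 = Z NAND u3 = Z NAND (Y NAND ((Z NAND X) NAND Z))
u5 = Z NAND u4 = Z NAND (Z NAND (Y NAND ((Z NAND X) NAND Z)))
u6 = Z NAND u5 = Z NAND (Z NAND (Z NAND (Y NAND ((Z NAND X) NAND Z))))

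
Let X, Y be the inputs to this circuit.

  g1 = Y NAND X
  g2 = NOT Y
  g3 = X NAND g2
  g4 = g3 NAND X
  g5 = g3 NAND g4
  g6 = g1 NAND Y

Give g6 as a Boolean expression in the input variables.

g1 = Y NAND X
g6 = g1 NAND Y = (Y NAND X) NAND Y

(Y NAND X) NAND Y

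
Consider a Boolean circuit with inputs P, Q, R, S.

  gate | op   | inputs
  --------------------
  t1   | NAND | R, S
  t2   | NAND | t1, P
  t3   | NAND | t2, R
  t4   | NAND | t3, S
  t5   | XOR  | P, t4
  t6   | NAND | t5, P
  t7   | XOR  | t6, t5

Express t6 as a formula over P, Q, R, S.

(P XOR ((((R NAND S) NAND P) NAND R) NAND S)) NAND P

t1 = R NAND S
t2 = t1 NAND P = (R NAND S) NAND P
t3 = t2 NAND R = ((R NAND S) NAND P) NAND R
t4 = t3 NAND S = (((R NAND S) NAND P) NAND R) NAND S
t5 = P XOR t4 = P XOR ((((R NAND S) NAND P) NAND R) NAND S)
t6 = t5 NAND P = (P XOR ((((R NAND S) NAND P) NAND R) NAND S)) NAND P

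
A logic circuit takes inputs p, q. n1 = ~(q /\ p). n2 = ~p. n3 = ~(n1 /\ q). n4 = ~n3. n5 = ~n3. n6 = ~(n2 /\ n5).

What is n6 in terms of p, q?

n1 = ~(q /\ p)
n2 = ~p
n3 = ~(n1 /\ q) = ~((~(q /\ p)) /\ q)
n5 = ~n3 = ~(~((~(q /\ p)) /\ q))
n6 = ~(n2 /\ n5) = ~(~p /\ ~(~((~(q /\ p)) /\ q)))

~(~p /\ ~(~((~(q /\ p)) /\ q)))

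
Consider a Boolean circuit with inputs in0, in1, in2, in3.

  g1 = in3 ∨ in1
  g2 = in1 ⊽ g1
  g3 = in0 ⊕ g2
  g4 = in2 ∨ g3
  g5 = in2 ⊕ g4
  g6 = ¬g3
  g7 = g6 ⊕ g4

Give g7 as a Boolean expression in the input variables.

g1 = in3 ∨ in1
g2 = in1 ⊽ g1 = in1 ⊽ (in3 ∨ in1)
g3 = in0 ⊕ g2 = in0 ⊕ (in1 ⊽ (in3 ∨ in1))
g4 = in2 ∨ g3 = in2 ∨ (in0 ⊕ (in1 ⊽ (in3 ∨ in1)))
g6 = ¬g3 = ¬(in0 ⊕ (in1 ⊽ (in3 ∨ in1)))
g7 = g6 ⊕ g4 = ¬(in0 ⊕ (in1 ⊽ (in3 ∨ in1))) ⊕ (in2 ∨ (in0 ⊕ (in1 ⊽ (in3 ∨ in1))))

¬(in0 ⊕ (in1 ⊽ (in3 ∨ in1))) ⊕ (in2 ∨ (in0 ⊕ (in1 ⊽ (in3 ∨ in1))))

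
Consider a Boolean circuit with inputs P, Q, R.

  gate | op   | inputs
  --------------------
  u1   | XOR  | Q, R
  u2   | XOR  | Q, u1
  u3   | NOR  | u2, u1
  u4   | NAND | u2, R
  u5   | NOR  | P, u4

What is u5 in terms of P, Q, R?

u1 = Q XOR R
u2 = Q XOR u1 = Q XOR (Q XOR R)
u4 = u2 NAND R = (Q XOR (Q XOR R)) NAND R
u5 = P NOR u4 = P NOR ((Q XOR (Q XOR R)) NAND R)

P NOR ((Q XOR (Q XOR R)) NAND R)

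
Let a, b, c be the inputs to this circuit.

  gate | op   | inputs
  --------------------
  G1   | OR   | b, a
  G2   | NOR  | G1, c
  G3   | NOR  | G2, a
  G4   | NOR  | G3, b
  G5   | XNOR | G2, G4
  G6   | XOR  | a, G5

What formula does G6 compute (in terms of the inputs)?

G1 = b OR a
G2 = G1 NOR c = (b OR a) NOR c
G3 = G2 NOR a = ((b OR a) NOR c) NOR a
G4 = G3 NOR b = (((b OR a) NOR c) NOR a) NOR b
G5 = G2 XNOR G4 = ((b OR a) NOR c) XNOR ((((b OR a) NOR c) NOR a) NOR b)
G6 = a XOR G5 = a XOR (((b OR a) NOR c) XNOR ((((b OR a) NOR c) NOR a) NOR b))

a XOR (((b OR a) NOR c) XNOR ((((b OR a) NOR c) NOR a) NOR b))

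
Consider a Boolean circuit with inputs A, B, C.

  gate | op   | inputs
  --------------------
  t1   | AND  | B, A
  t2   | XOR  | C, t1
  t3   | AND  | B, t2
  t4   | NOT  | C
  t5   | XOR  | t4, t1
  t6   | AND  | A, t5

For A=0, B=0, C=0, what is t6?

t1 = 0 AND 0 = 0
t4 = NOT 0 = 1
t5 = 1 XOR 0 = 1
t6 = 0 AND 1 = 0

0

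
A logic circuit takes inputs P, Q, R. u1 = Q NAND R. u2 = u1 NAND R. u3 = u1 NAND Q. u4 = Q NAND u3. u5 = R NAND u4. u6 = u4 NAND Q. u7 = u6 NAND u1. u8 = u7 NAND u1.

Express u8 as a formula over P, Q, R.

(((Q NAND ((Q NAND R) NAND Q)) NAND Q) NAND (Q NAND R)) NAND (Q NAND R)

u1 = Q NAND R
u3 = u1 NAND Q = (Q NAND R) NAND Q
u4 = Q NAND u3 = Q NAND ((Q NAND R) NAND Q)
u6 = u4 NAND Q = (Q NAND ((Q NAND R) NAND Q)) NAND Q
u7 = u6 NAND u1 = ((Q NAND ((Q NAND R) NAND Q)) NAND Q) NAND (Q NAND R)
u8 = u7 NAND u1 = (((Q NAND ((Q NAND R) NAND Q)) NAND Q) NAND (Q NAND R)) NAND (Q NAND R)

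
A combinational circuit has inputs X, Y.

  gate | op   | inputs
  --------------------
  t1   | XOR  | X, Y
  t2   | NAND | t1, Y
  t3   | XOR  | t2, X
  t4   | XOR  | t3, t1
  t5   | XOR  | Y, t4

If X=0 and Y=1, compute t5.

0

t1 = 0 XOR 1 = 1
t2 = 1 NAND 1 = 0
t3 = 0 XOR 0 = 0
t4 = 0 XOR 1 = 1
t5 = 1 XOR 1 = 0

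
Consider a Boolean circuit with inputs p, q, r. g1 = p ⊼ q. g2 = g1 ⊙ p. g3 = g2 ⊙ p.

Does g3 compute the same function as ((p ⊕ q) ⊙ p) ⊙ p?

g1 = p ⊼ q
g2 = g1 ⊙ p = (p ⊼ q) ⊙ p
g3 = g2 ⊙ p = ((p ⊼ q) ⊙ p) ⊙ p
At p=0, q=0, r=0: circuit gives 1, formula gives 0.

No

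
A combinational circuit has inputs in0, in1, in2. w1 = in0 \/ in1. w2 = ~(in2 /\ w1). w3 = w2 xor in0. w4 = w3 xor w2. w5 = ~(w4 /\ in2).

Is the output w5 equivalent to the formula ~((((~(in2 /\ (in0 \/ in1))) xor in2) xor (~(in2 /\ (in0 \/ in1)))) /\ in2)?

No

w1 = in0 \/ in1
w2 = ~(in2 /\ w1) = ~(in2 /\ (in0 \/ in1))
w3 = w2 xor in0 = (~(in2 /\ (in0 \/ in1))) xor in0
w4 = w3 xor w2 = ((~(in2 /\ (in0 \/ in1))) xor in0) xor (~(in2 /\ (in0 \/ in1)))
w5 = ~(w4 /\ in2) = ~((((~(in2 /\ (in0 \/ in1))) xor in0) xor (~(in2 /\ (in0 \/ in1)))) /\ in2)
At in0=0, in1=0, in2=1: circuit gives 1, formula gives 0.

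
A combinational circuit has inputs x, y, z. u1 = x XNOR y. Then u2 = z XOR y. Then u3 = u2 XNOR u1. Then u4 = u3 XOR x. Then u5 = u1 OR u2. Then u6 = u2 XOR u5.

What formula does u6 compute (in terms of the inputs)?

u1 = x XNOR y
u2 = z XOR y
u5 = u1 OR u2 = (x XNOR y) OR (z XOR y)
u6 = u2 XOR u5 = (z XOR y) XOR ((x XNOR y) OR (z XOR y))

(z XOR y) XOR ((x XNOR y) OR (z XOR y))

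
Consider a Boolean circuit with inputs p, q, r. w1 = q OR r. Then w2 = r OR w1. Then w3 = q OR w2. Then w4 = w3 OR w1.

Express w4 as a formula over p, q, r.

w1 = q OR r
w2 = r OR w1 = r OR (q OR r)
w3 = q OR w2 = q OR (r OR (q OR r))
w4 = w3 OR w1 = (q OR (r OR (q OR r))) OR (q OR r)

(q OR (r OR (q OR r))) OR (q OR r)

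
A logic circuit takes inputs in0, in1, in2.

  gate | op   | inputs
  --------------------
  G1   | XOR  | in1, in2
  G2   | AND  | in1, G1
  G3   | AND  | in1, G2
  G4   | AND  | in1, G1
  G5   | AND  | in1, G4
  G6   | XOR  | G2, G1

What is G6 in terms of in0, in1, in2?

(in1 AND (in1 XOR in2)) XOR (in1 XOR in2)

G1 = in1 XOR in2
G2 = in1 AND G1 = in1 AND (in1 XOR in2)
G6 = G2 XOR G1 = (in1 AND (in1 XOR in2)) XOR (in1 XOR in2)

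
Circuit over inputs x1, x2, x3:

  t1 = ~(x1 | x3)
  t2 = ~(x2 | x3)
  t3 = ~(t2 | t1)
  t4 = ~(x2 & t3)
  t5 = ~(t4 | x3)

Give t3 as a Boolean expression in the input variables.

t1 = ~(x1 | x3)
t2 = ~(x2 | x3)
t3 = ~(t2 | t1) = ~((~(x2 | x3)) | (~(x1 | x3)))

~((~(x2 | x3)) | (~(x1 | x3)))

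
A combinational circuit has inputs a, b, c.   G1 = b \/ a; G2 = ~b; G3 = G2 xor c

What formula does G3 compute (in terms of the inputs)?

~b xor c

G2 = ~b
G3 = G2 xor c = ~b xor c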